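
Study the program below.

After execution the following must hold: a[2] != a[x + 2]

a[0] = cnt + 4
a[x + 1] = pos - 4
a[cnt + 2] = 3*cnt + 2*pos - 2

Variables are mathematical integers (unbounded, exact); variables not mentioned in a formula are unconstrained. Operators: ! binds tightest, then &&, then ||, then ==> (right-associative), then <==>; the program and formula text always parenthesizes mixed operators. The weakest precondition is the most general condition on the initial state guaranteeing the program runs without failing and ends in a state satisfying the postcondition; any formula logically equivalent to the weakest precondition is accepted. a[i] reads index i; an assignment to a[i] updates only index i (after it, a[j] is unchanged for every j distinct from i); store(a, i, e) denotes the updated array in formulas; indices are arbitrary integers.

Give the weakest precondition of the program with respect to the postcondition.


Working backward. After the program, a[2] != a[x + 2] must hold.
Before a[cnt + 2] := 3*cnt + 2*pos - 2: store(a, cnt + 2, 3*cnt + 2*pos - 2)[2] != store(a, cnt + 2, 3*cnt + 2*pos - 2)[x + 2]
Before a[x + 1] := pos - 4: store(store(a, x + 1, pos - 4), cnt + 2, 3*cnt + 2*pos - 2)[2] != store(store(a, x + 1, pos - 4), cnt + 2, 3*cnt + 2*pos - 2)[x + 2]
Before a[0] := cnt + 4: store(store(store(a, 0, cnt + 4), x + 1, pos - 4), cnt + 2, 3*cnt + 2*pos - 2)[2] != store(store(store(a, 0, cnt + 4), x + 1, pos - 4), cnt + 2, 3*cnt + 2*pos - 2)[x + 2]
Answer: WP = store(store(store(a, 0, cnt + 4), x + 1, pos - 4), cnt + 2, 3*cnt + 2*pos - 2)[2] != store(store(store(a, 0, cnt + 4), x + 1, pos - 4), cnt + 2, 3*cnt + 2*pos - 2)[x + 2]


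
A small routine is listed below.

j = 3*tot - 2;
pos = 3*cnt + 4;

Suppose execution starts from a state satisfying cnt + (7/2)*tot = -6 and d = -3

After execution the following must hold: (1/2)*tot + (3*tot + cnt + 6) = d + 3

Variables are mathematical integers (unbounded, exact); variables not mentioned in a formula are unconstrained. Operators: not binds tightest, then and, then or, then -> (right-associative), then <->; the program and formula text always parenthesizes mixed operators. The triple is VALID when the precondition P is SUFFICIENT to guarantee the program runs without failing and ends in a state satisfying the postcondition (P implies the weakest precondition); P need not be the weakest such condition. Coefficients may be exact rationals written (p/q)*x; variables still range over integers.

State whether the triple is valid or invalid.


Working backward. After the program, the postcondition (1/2)*tot + (3*tot + cnt + 6) = d + 3 must hold; in canonical form it is cnt + (7/2)*tot = d - 3.
Before pos := 3*cnt + 4: cnt + (7/2)*tot = d - 3
Before j := 3*tot - 2: cnt + (7/2)*tot = d - 3
The weakest precondition is cnt + (7/2)*tot = d - 3.
Check whether cnt + (7/2)*tot = -6 and d = -3 implies it.
Every state satisfying the precondition satisfies the weakest precondition: the implication holds.
Answer: valid


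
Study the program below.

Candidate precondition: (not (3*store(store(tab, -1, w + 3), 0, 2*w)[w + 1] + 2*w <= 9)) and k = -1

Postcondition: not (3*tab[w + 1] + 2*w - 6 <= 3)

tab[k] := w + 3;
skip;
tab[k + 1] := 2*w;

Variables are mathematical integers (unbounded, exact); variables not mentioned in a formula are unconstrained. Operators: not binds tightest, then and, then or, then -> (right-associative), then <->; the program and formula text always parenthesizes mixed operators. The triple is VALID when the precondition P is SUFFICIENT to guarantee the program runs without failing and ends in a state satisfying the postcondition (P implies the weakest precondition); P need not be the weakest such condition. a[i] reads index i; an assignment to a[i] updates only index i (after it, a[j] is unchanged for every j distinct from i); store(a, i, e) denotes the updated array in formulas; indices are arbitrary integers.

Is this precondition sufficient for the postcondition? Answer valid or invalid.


Working backward. After the program, the postcondition not (3*tab[w + 1] + 2*w - 6 <= 3) must hold; in canonical form it is not (3*tab[w + 1] + 2*w <= 9).
Before tab[k + 1] := 2*w: not (3*store(tab, k + 1, 2*w)[w + 1] + 2*w <= 9)
Before skip: not (3*store(tab, k + 1, 2*w)[w + 1] + 2*w <= 9)
Before tab[k] := w + 3: not (3*store(store(tab, k, w + 3), k + 1, 2*w)[w + 1] + 2*w <= 9)
The weakest precondition is not (3*store(store(tab, k, w + 3), k + 1, 2*w)[w + 1] + 2*w <= 9).
Check whether (not (3*store(store(tab, -1, w + 3), 0, 2*w)[w + 1] + 2*w <= 9)) and k = -1 implies it.
Every state satisfying the precondition satisfies the weakest precondition: the implication holds.
Answer: valid


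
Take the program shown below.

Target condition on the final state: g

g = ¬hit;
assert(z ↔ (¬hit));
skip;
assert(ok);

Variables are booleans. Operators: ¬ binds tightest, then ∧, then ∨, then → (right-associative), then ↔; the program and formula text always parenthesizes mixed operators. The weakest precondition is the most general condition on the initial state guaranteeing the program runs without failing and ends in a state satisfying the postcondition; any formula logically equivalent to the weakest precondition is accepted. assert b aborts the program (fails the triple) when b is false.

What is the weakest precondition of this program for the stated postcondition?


Working backward. After the program, g must hold.
Before assert ok: ok ∧ g
Before skip: ok ∧ g
Before assert z ↔ (¬hit): (z ↔ (¬hit)) ∧ ok ∧ g
Before g := ¬hit: (z ↔ (¬hit)) ∧ ok ∧ (¬hit)
Answer: WP = (z ↔ (¬hit)) ∧ ok ∧ (¬hit)


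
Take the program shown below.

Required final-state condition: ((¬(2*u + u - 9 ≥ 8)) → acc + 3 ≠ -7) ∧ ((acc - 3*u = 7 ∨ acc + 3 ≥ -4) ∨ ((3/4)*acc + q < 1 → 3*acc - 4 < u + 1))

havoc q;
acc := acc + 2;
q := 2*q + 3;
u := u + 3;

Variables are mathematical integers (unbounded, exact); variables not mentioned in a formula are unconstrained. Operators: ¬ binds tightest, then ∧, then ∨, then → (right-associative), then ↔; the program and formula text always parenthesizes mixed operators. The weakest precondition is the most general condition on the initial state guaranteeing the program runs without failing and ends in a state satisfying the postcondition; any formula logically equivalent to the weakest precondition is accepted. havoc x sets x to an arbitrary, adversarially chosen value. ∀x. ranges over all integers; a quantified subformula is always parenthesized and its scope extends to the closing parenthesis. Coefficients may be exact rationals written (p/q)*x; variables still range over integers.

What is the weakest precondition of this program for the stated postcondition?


Working backward. After the program, the postcondition ((¬(2*u + u - 9 ≥ 8)) → acc + 3 ≠ -7) ∧ ((acc - 3*u = 7 ∨ acc + 3 ≥ -4) ∨ ((3/4)*acc + q < 1 → 3*acc - 4 < u + 1)) must hold; in canonical form it is ((¬(3*u ≥ 17)) → acc ≠ -10) ∧ (acc = 3*u + 7 ∨ acc ≥ -7 ∨ ((3/4)*acc + q < 1 → 3*acc < u + 5)).
Before u := u + 3: ((¬(3*u ≥ 8)) → acc ≠ -10) ∧ (acc = 3*u + 16 ∨ acc ≥ -7 ∨ ((3/4)*acc + q < 1 → 3*acc < u + 8))
Before q := 2*q + 3: ((¬(3*u ≥ 8)) → acc ≠ -10) ∧ (acc = 3*u + 16 ∨ acc ≥ -7 ∨ ((3/4)*acc + 2*q < -2 → 3*acc < u + 8))
Before acc := acc + 2: ((¬(3*u ≥ 8)) → acc ≠ -12) ∧ (acc = 3*u + 14 ∨ acc ≥ -9 ∨ ((3/4)*acc + 2*q < -7/2 → 3*acc < u + 2))
Before havoc q: ∀q_1. (((¬(3*u ≥ 8)) → acc ≠ -12) ∧ (acc = 3*u + 14 ∨ acc ≥ -9 ∨ ((3/4)*acc + 2*q_1 < -7/2 → 3*acc < u + 2)))
Answer: WP = ∀q_1. (((¬(3*u ≥ 8)) → acc ≠ -12) ∧ (acc = 3*u + 14 ∨ acc ≥ -9 ∨ ((3/4)*acc + 2*q_1 < -7/2 → 3*acc < u + 2)))


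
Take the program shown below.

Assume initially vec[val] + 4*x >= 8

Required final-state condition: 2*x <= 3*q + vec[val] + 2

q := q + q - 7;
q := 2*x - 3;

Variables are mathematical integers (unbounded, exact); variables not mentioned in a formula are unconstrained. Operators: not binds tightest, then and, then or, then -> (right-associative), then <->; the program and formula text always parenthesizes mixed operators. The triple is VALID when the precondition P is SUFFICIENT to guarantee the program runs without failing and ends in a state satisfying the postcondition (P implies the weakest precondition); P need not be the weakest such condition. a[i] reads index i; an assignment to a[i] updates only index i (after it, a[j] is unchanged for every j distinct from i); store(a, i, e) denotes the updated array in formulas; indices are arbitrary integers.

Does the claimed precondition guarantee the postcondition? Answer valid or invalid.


Working backward. After the program, the postcondition 2*x <= 3*q + vec[val] + 2 must hold; in canonical form it is 2*x <= vec[val] + 3*q + 2.
Before q := 2*x - 3: vec[val] + 4*x >= 7
Before q := q + q - 7: vec[val] + 4*x >= 7
The weakest precondition is vec[val] + 4*x >= 7.
Check whether vec[val] + 4*x >= 8 implies it.
Every state satisfying the precondition satisfies the weakest precondition: the implication holds.
Answer: valid


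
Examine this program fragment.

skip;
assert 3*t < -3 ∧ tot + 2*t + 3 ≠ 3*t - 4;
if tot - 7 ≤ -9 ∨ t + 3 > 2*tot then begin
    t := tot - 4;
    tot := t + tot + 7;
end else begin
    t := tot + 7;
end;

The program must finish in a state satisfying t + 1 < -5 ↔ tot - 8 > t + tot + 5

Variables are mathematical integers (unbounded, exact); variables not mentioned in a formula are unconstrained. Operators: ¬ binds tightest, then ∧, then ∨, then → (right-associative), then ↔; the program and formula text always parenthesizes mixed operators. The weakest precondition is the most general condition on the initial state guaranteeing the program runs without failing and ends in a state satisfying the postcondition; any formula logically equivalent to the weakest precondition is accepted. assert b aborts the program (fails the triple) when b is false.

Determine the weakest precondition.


Working backward. After the program, the postcondition t + 1 < -5 ↔ tot - 8 > t + tot + 5 must hold; in canonical form it is t < -6 ↔ t < -13.
Then branch requires tot < -2 ↔ tot < -9; else branch requires tot < -13 ↔ tot < -20.
Before the if: ((tot ≤ -2 ∨ t > 2*tot - 3) → (tot < -2 ↔ tot < -9)) ∧ ((¬(tot ≤ -2 ∨ t > 2*tot - 3)) → (tot < -13 ↔ tot < -20))
Before assert 3*t < -3 ∧ tot + 2*t + 3 ≠ 3*t - 4: 3*t < -3 ∧ tot ≠ t - 7 ∧ ((tot ≤ -2 ∨ t > 2*tot - 3) → (tot < -2 ↔ tot < -9)) ∧ ((¬(tot ≤ -2 ∨ t > 2*tot - 3)) → (tot < -13 ↔ tot < -20))
Before skip: 3*t < -3 ∧ tot ≠ t - 7 ∧ ((tot ≤ -2 ∨ t > 2*tot - 3) → (tot < -2 ↔ tot < -9)) ∧ ((¬(tot ≤ -2 ∨ t > 2*tot - 3)) → (tot < -13 ↔ tot < -20))
Answer: WP = 3*t < -3 ∧ tot ≠ t - 7 ∧ ((tot ≤ -2 ∨ t > 2*tot - 3) → (tot < -2 ↔ tot < -9)) ∧ ((¬(tot ≤ -2 ∨ t > 2*tot - 3)) → (tot < -13 ↔ tot < -20))


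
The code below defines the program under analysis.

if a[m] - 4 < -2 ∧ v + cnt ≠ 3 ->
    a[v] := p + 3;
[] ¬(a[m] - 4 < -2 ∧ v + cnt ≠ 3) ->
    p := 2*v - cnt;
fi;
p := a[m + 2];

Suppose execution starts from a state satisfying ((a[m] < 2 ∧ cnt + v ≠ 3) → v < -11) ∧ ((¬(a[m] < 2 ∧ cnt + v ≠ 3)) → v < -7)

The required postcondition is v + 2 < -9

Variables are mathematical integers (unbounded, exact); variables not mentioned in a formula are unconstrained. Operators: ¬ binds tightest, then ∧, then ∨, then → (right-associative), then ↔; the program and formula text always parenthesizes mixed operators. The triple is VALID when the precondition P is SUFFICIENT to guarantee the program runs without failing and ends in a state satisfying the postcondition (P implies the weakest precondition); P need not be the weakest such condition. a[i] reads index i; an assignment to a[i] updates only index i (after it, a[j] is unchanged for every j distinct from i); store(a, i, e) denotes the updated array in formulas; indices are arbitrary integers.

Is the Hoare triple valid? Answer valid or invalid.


Working backward. After the program, the postcondition v + 2 < -9 must hold; in canonical form it is v < -11.
Before p := a[m + 2]: v < -11
Then branch requires v < -11; else branch requires v < -11.
Before the if: ((a[m] < 2 ∧ cnt + v ≠ 3) → v < -11) ∧ ((¬(a[m] < 2 ∧ cnt + v ≠ 3)) → v < -11)
The weakest precondition is ((a[m] < 2 ∧ cnt + v ≠ 3) → v < -11) ∧ ((¬(a[m] < 2 ∧ cnt + v ≠ 3)) → v < -11).
Check whether ((a[m] < 2 ∧ cnt + v ≠ 3) → v < -11) ∧ ((¬(a[m] < 2 ∧ cnt + v ≠ 3)) → v < -7) implies it.
Countermodel: at the initial state a = {[0] = 0, elsewhere 0}, cnt = 11, m = 0, v = -8, the precondition holds but the weakest precondition fails.
Answer: invalid


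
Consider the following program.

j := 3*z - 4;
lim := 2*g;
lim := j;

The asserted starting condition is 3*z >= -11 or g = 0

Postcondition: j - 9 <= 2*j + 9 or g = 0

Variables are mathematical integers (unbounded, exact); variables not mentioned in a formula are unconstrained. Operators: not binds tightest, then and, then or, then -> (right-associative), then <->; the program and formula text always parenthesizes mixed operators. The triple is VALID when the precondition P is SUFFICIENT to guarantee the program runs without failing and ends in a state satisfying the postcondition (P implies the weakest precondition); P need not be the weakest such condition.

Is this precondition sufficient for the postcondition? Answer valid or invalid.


Working backward. After the program, the postcondition j - 9 <= 2*j + 9 or g = 0 must hold; in canonical form it is j >= -18 or g = 0.
Before lim := j: j >= -18 or g = 0
Before lim := 2*g: j >= -18 or g = 0
Before j := 3*z - 4: 3*z >= -14 or g = 0
The weakest precondition is 3*z >= -14 or g = 0.
Check whether 3*z >= -11 or g = 0 implies it.
Every state satisfying the precondition satisfies the weakest precondition: the implication holds.
Answer: valid


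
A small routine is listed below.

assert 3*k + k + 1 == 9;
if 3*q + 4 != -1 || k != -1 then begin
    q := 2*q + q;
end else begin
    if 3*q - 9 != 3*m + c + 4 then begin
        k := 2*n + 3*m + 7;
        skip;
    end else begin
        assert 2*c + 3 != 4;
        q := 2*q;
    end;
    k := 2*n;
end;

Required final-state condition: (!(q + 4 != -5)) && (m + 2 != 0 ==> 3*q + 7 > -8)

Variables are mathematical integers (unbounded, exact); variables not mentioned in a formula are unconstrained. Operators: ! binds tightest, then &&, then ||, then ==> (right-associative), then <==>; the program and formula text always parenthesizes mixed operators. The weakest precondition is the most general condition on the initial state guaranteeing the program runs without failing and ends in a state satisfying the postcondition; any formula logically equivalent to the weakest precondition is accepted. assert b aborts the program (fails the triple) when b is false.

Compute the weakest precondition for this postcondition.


Working backward. After the program, the postcondition (!(q + 4 != -5)) && (m + 2 != 0 ==> 3*q + 7 > -8) must hold; in canonical form it is (!(q != -9)) && (m != -2 ==> 3*q > -15).
Then branch requires (!(3*q != -9)) && (m != -2 ==> 9*q > -15); else branch requires (3*q != c + 3*m + 13 ==> ((!(q != -9)) && (m != -2 ==> 3*q > -15))) && ((!(3*q != c + 3*m + 13)) ==> (2*c != 1 && (!(2*q != -9)) && (m != -2 ==> 6*q > -15))).
Before the if: ((3*q != -5 || k != -1) ==> ((!(3*q != -9)) && (m != -2 ==> 9*q > -15))) && ((!(3*q != -5 || k != -1)) ==> ((3*q != c + 3*m + 13 ==> ((!(q != -9)) && (m != -2 ==> 3*q > -15))) && ((!(3*q != c + 3*m + 13)) ==> (2*c != 1 && (!(2*q != -9)) && (m != -2 ==> 6*q > -15)))))
Before assert 3*k + k + 1 == 9: 4*k == 8 && ((3*q != -5 || k != -1) ==> ((!(3*q != -9)) && (m != -2 ==> 9*q > -15))) && ((!(3*q != -5 || k != -1)) ==> ((3*q != c + 3*m + 13 ==> ((!(q != -9)) && (m != -2 ==> 3*q > -15))) && ((!(3*q != c + 3*m + 13)) ==> (2*c != 1 && (!(2*q != -9)) && (m != -2 ==> 6*q > -15)))))
Answer: WP = 4*k == 8 && ((3*q != -5 || k != -1) ==> ((!(3*q != -9)) && (m != -2 ==> 9*q > -15))) && ((!(3*q != -5 || k != -1)) ==> ((3*q != c + 3*m + 13 ==> ((!(q != -9)) && (m != -2 ==> 3*q > -15))) && ((!(3*q != c + 3*m + 13)) ==> (2*c != 1 && (!(2*q != -9)) && (m != -2 ==> 6*q > -15)))))


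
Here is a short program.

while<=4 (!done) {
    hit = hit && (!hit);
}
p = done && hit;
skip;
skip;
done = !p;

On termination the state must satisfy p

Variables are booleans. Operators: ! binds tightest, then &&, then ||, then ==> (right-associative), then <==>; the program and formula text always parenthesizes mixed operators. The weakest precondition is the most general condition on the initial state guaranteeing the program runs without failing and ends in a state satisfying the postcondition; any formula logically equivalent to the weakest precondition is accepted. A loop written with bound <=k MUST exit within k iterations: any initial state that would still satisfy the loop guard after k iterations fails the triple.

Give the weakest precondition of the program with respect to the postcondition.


Working backward. After the program, p must hold.
Before done := !p: p
Before skip: p
Before skip: p
Before p := done && hit: done && hit
Before the loop (bound <=4), unroll the exhaustion recursion (WP_0 = exit-now case; WP_j = one more guarded iteration, up to j = 4):
  WP_0: done && hit
  WP_1: done && (done ==> (done && hit))
  WP_2: done && (done ==> (done && hit))
  WP_3: done && (done ==> (done && hit))
  WP_4: done && (done ==> (done && hit))
So before the loop: done && (done ==> (done && hit))
Answer: WP = done && (done ==> (done && hit))


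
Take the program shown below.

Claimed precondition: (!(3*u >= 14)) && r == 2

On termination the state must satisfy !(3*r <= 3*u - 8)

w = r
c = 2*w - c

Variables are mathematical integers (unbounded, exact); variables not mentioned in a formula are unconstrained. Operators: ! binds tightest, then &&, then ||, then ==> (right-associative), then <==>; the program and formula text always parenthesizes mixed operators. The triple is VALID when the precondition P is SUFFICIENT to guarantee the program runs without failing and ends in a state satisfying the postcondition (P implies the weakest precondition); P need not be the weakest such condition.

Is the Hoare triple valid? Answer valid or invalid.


Working backward. After the program, !(3*r <= 3*u - 8) must hold.
Before c := 2*w - c: !(3*r <= 3*u - 8)
Before w := r: !(3*r <= 3*u - 8)
The weakest precondition is !(3*r <= 3*u - 8).
Check whether (!(3*u >= 14)) && r == 2 implies it.
Every state satisfying the precondition satisfies the weakest precondition: the implication holds.
Answer: valid


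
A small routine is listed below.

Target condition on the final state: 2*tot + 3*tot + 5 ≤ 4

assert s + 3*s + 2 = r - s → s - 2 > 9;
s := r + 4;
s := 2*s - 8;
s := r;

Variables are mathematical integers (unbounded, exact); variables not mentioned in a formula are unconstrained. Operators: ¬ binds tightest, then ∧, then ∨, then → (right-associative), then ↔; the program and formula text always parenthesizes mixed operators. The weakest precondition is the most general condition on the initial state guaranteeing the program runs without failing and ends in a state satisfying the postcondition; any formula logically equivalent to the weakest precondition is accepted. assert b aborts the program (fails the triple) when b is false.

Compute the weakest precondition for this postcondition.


Working backward. After the program, the postcondition 2*tot + 3*tot + 5 ≤ 4 must hold; in canonical form it is 5*tot ≤ -1.
Before s := r: 5*tot ≤ -1
Before s := 2*s - 8: 5*tot ≤ -1
Before s := r + 4: 5*tot ≤ -1
Before assert s + 3*s + 2 = r - s → s - 2 > 9: (5*s = r - 2 → s > 11) ∧ 5*tot ≤ -1
Answer: WP = (5*s = r - 2 → s > 11) ∧ 5*tot ≤ -1


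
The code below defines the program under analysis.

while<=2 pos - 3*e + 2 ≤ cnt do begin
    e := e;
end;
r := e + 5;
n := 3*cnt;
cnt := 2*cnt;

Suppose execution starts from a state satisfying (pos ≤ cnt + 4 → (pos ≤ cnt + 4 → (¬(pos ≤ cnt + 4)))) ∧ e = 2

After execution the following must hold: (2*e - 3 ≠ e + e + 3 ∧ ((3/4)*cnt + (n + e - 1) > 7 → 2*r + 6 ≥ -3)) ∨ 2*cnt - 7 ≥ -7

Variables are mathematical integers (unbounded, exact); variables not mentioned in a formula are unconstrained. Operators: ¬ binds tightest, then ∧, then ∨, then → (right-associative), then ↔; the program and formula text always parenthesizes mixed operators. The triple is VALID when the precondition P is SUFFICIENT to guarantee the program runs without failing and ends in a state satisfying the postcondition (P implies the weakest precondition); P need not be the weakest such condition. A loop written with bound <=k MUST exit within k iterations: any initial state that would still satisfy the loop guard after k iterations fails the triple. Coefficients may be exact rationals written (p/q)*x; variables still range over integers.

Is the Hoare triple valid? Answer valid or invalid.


Working backward. After the program, the postcondition (2*e - 3 ≠ e + e + 3 ∧ ((3/4)*cnt + (n + e - 1) > 7 → 2*r + 6 ≥ -3)) ∨ 2*cnt - 7 ≥ -7 must hold; in canonical form it is ((3/4)*cnt + e + n > 8 → 2*r ≥ -9) ∨ 2*cnt ≥ 0.
Before cnt := 2*cnt: ((3/2)*cnt + e + n > 8 → 2*r ≥ -9) ∨ 4*cnt ≥ 0
Before n := 3*cnt: ((9/2)*cnt + e > 8 → 2*r ≥ -9) ∨ 4*cnt ≥ 0
Before r := e + 5: ((9/2)*cnt + e > 8 → 2*e ≥ -19) ∨ 4*cnt ≥ 0
Before the loop (bound <=2), unroll the exhaustion recursion (WP_0 = exit-now case; WP_j = one more guarded iteration, up to j = 2):
  WP_0: (¬(pos ≤ cnt + 3*e - 2)) ∧ (((9/2)*cnt + e > 8 → 2*e ≥ -19) ∨ 4*cnt ≥ 0)
  WP_1: (pos ≤ cnt + 3*e - 2 → ((¬(pos ≤ cnt + 3*e - 2)) ∧ (((9/2)*cnt + e > 8 → 2*e ≥ -19) ∨ 4*cnt ≥ 0))) ∧ ((¬(pos ≤ cnt + 3*e - 2)) → (((9/2)*cnt + e > 8 → 2*e ≥ -19) ∨ 4*cnt ≥ 0))
  WP_2: (pos ≤ cnt + 3*e - 2 → ((pos ≤ cnt + 3*e - 2 → ((¬(pos ≤ cnt + 3*e - 2)) ∧ (((9/2)*cnt + e > 8 → 2*e ≥ -19) ∨ 4*cnt ≥ 0))) ∧ ((¬(pos ≤ cnt + 3*e - 2)) → (((9/2)*cnt + e > 8 → 2*e ≥ -19) ∨ 4*cnt ≥ 0)))) ∧ ((¬(pos ≤ cnt + 3*e - 2)) → (((9/2)*cnt + e > 8 → 2*e ≥ -19) ∨ 4*cnt ≥ 0))
So before the loop: (pos ≤ cnt + 3*e - 2 → ((pos ≤ cnt + 3*e - 2 → ((¬(pos ≤ cnt + 3*e - 2)) ∧ (((9/2)*cnt + e > 8 → 2*e ≥ -19) ∨ 4*cnt ≥ 0))) ∧ ((¬(pos ≤ cnt + 3*e - 2)) → (((9/2)*cnt + e > 8 → 2*e ≥ -19) ∨ 4*cnt ≥ 0)))) ∧ ((¬(pos ≤ cnt + 3*e - 2)) → (((9/2)*cnt + e > 8 → 2*e ≥ -19) ∨ 4*cnt ≥ 0))
The weakest precondition is (pos ≤ cnt + 3*e - 2 → ((pos ≤ cnt + 3*e - 2 → ((¬(pos ≤ cnt + 3*e - 2)) ∧ (((9/2)*cnt + e > 8 → 2*e ≥ -19) ∨ 4*cnt ≥ 0))) ∧ ((¬(pos ≤ cnt + 3*e - 2)) → (((9/2)*cnt + e > 8 → 2*e ≥ -19) ∨ 4*cnt ≥ 0)))) ∧ ((¬(pos ≤ cnt + 3*e - 2)) → (((9/2)*cnt + e > 8 → 2*e ≥ -19) ∨ 4*cnt ≥ 0)).
Check whether (pos ≤ cnt + 4 → (pos ≤ cnt + 4 → (¬(pos ≤ cnt + 4)))) ∧ e = 2 implies it.
Every state satisfying the precondition satisfies the weakest precondition: the implication holds.
Answer: valid


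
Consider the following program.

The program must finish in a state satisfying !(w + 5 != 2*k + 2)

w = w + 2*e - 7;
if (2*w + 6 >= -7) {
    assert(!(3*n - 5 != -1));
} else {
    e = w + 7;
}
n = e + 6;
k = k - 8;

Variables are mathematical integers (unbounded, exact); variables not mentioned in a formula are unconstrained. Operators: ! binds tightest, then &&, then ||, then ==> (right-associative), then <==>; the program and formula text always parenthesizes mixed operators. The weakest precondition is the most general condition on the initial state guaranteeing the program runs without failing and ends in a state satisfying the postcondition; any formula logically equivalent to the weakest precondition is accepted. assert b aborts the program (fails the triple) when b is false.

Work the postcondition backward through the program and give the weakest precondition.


Working backward. After the program, the postcondition !(w + 5 != 2*k + 2) must hold; in canonical form it is !(w != 2*k - 3).
Before k := k - 8: !(w != 2*k - 19)
Before n := e + 6: !(w != 2*k - 19)
Then branch requires (!(3*n != 4)) && (!(w != 2*k - 19)); else branch requires !(w != 2*k - 19).
Before the if: (2*w >= -13 ==> ((!(3*n != 4)) && (!(w != 2*k - 19)))) && ((!(2*w >= -13)) ==> (!(w != 2*k - 19)))
Before w := w + 2*e - 7: (4*e + 2*w >= 1 ==> ((!(3*n != 4)) && (!(2*e + w != 2*k - 12)))) && ((!(4*e + 2*w >= 1)) ==> (!(2*e + w != 2*k - 12)))
Answer: WP = (4*e + 2*w >= 1 ==> ((!(3*n != 4)) && (!(2*e + w != 2*k - 12)))) && ((!(4*e + 2*w >= 1)) ==> (!(2*e + w != 2*k - 12)))


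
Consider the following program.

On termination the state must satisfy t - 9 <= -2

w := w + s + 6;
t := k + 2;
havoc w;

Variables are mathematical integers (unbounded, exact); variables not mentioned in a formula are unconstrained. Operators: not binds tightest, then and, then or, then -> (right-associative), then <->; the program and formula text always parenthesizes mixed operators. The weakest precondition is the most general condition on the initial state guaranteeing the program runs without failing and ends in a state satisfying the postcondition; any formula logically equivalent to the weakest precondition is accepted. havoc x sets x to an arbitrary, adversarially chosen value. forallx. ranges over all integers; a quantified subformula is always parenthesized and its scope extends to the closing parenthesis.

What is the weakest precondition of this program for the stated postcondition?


Working backward. After the program, the postcondition t - 9 <= -2 must hold; in canonical form it is t <= 7.
Before havoc w: t <= 7
Before t := k + 2: k <= 5
Before w := w + s + 6: k <= 5
Answer: WP = k <= 5


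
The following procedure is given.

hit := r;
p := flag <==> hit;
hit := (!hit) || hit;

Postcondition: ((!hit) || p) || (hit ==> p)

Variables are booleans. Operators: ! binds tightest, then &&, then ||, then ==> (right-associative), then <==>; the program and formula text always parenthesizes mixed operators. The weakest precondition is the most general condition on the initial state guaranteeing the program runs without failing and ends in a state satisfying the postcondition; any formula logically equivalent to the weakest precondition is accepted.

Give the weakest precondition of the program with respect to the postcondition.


Working backward. After the program, the postcondition ((!hit) || p) || (hit ==> p) must hold; in canonical form it is (!hit) || p || (hit ==> p).
Before hit := (!hit) || hit: p
Before p := flag <==> hit: flag <==> hit
Before hit := r: flag <==> r
Answer: WP = flag <==> r


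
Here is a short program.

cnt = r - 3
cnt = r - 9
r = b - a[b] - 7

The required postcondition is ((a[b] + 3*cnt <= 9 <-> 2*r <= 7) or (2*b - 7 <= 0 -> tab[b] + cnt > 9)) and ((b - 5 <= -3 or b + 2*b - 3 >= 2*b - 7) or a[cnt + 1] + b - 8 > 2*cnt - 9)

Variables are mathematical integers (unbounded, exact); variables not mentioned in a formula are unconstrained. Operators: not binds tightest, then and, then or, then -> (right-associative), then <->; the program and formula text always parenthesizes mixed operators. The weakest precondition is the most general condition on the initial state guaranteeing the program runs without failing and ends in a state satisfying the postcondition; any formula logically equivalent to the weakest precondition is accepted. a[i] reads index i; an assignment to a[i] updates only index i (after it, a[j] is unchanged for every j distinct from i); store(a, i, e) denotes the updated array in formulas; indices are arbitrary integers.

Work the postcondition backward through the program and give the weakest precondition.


Working backward. After the program, the postcondition ((a[b] + 3*cnt <= 9 <-> 2*r <= 7) or (2*b - 7 <= 0 -> tab[b] + cnt > 9)) and ((b - 5 <= -3 or b + 2*b - 3 >= 2*b - 7) or a[cnt + 1] + b - 8 > 2*cnt - 9) must hold; in canonical form it is ((a[b] + 3*cnt <= 9 <-> 2*r <= 7) or (2*b <= 7 -> tab[b] + cnt > 9)) and (b <= 2 or b >= -4 or a[cnt + 1] + b > 2*cnt - 1).
Before r := b - a[b] - 7: ((a[b] + 3*cnt <= 9 <-> 2*b <= 2*a[b] + 21) or (2*b <= 7 -> tab[b] + cnt > 9)) and (b <= 2 or b >= -4 or a[cnt + 1] + b > 2*cnt - 1)
Before cnt := r - 9: ((a[b] + 3*r <= 36 <-> 2*b <= 2*a[b] + 21) or (2*b <= 7 -> tab[b] + r > 18)) and (b <= 2 or b >= -4 or a[r - 8] + b > 2*r - 19)
Before cnt := r - 3: ((a[b] + 3*r <= 36 <-> 2*b <= 2*a[b] + 21) or (2*b <= 7 -> tab[b] + r > 18)) and (b <= 2 or b >= -4 or a[r - 8] + b > 2*r - 19)
Answer: WP = ((a[b] + 3*r <= 36 <-> 2*b <= 2*a[b] + 21) or (2*b <= 7 -> tab[b] + r > 18)) and (b <= 2 or b >= -4 or a[r - 8] + b > 2*r - 19)


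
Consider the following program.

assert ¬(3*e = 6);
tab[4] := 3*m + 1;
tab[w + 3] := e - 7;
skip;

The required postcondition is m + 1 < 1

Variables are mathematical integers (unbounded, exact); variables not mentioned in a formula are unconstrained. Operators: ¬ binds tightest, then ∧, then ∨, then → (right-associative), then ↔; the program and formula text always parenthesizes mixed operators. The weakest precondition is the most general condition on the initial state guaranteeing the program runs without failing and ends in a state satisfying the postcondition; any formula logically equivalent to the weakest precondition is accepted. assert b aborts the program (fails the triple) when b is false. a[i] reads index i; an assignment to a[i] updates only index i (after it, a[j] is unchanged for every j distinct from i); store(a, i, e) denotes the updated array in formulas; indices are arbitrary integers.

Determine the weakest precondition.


Working backward. After the program, the postcondition m + 1 < 1 must hold; in canonical form it is m < 0.
Before skip: m < 0
Before tab[w + 3] := e - 7: m < 0
Before tab[4] := 3*m + 1: m < 0
Before assert ¬(3*e = 6): (¬(3*e = 6)) ∧ m < 0
Answer: WP = (¬(3*e = 6)) ∧ m < 0


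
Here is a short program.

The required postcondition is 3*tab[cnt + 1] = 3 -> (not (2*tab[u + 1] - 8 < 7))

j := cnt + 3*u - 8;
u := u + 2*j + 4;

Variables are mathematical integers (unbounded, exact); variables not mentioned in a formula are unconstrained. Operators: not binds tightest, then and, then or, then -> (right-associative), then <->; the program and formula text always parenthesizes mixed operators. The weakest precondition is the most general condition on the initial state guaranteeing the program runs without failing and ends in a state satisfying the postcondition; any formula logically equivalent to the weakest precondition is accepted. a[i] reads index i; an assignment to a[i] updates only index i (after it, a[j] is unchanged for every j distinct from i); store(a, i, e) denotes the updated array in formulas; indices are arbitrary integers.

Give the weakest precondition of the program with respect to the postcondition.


Working backward. After the program, the postcondition 3*tab[cnt + 1] = 3 -> (not (2*tab[u + 1] - 8 < 7)) must hold; in canonical form it is 3*tab[cnt + 1] = 3 -> (not (2*tab[u + 1] < 15)).
Before u := u + 2*j + 4: 3*tab[cnt + 1] = 3 -> (not (2*tab[2*j + u + 5] < 15))
Before j := cnt + 3*u - 8: 3*tab[cnt + 1] = 3 -> (not (2*tab[2*cnt + 7*u - 11] < 15))
Answer: WP = 3*tab[cnt + 1] = 3 -> (not (2*tab[2*cnt + 7*u - 11] < 15))


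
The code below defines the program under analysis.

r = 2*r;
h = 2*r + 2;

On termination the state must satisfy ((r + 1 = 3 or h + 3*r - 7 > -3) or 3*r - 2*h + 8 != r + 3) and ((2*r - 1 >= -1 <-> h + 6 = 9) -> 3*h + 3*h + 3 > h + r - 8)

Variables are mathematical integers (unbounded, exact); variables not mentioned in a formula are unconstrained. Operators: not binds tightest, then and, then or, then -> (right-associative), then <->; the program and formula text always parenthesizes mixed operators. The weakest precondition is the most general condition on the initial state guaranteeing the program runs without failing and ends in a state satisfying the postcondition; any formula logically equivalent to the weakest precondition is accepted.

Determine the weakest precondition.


Working backward. After the program, the postcondition ((r + 1 = 3 or h + 3*r - 7 > -3) or 3*r - 2*h + 8 != r + 3) and ((2*r - 1 >= -1 <-> h + 6 = 9) -> 3*h + 3*h + 3 > h + r - 8) must hold; in canonical form it is (r = 2 or h + 3*r > 4 or 2*r != 2*h - 5) and ((2*r >= 0 <-> h = 3) -> 5*h > r - 11).
Before h := 2*r + 2: (r = 2 or 5*r > 2 or 2*r != 1) and ((2*r >= 0 <-> 2*r = 1) -> 9*r > -21)
Before r := 2*r: (2*r = 2 or 10*r > 2 or 4*r != 1) and ((4*r >= 0 <-> 4*r = 1) -> 18*r > -21)
Answer: WP = (2*r = 2 or 10*r > 2 or 4*r != 1) and ((4*r >= 0 <-> 4*r = 1) -> 18*r > -21)


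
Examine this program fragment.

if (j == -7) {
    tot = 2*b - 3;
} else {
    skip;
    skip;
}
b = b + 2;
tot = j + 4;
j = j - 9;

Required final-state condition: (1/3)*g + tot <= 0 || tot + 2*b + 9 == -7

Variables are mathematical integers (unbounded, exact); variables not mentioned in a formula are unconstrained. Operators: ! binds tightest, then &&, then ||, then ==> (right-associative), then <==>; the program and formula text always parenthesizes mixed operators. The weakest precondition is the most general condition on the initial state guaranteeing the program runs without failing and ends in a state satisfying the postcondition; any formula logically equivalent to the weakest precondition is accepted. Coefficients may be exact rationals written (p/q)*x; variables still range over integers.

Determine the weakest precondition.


Working backward. After the program, the postcondition (1/3)*g + tot <= 0 || tot + 2*b + 9 == -7 must hold; in canonical form it is (1/3)*g + tot <= 0 || 2*b + tot == -16.
Before j := j - 9: (1/3)*g + tot <= 0 || 2*b + tot == -16
Before tot := j + 4: (1/3)*g + j <= -4 || 2*b + j == -20
Before b := b + 2: (1/3)*g + j <= -4 || 2*b + j == -24
Then branch requires (1/3)*g + j <= -4 || 2*b + j == -24; else branch requires (1/3)*g + j <= -4 || 2*b + j == -24.
Before the if: (j == -7 ==> ((1/3)*g + j <= -4 || 2*b + j == -24)) && ((!(j == -7)) ==> ((1/3)*g + j <= -4 || 2*b + j == -24))
Answer: WP = (j == -7 ==> ((1/3)*g + j <= -4 || 2*b + j == -24)) && ((!(j == -7)) ==> ((1/3)*g + j <= -4 || 2*b + j == -24))


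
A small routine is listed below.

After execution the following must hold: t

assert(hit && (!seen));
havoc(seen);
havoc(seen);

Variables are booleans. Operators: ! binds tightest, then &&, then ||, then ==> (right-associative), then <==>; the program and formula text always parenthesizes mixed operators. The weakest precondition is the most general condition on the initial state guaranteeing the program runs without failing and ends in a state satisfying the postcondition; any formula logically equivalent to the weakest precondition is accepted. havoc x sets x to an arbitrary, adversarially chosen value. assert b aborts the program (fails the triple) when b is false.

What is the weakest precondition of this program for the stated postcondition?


Working backward. After the program, t must hold.
Before havoc seen: t
Before havoc seen: t
Before assert hit && (!seen): hit && (!seen) && t
Answer: WP = hit && (!seen) && t


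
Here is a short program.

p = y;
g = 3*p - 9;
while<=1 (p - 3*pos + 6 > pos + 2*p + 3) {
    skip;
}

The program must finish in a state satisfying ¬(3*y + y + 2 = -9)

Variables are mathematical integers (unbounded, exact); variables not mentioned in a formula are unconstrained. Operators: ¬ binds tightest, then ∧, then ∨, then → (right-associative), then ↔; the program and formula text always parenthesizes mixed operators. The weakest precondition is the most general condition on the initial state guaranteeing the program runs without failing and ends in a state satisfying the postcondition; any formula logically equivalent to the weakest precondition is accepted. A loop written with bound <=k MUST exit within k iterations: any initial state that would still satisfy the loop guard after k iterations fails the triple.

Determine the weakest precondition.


Working backward. After the program, the postcondition ¬(3*y + y + 2 = -9) must hold; in canonical form it is ¬(4*y = -11).
Before the loop (bound <=1), unroll the exhaustion recursion (WP_0 = exit-now case; WP_j = one more guarded iteration, up to j = 1):
  WP_0: (¬(p + 4*pos < 3)) ∧ (¬(4*y = -11))
  WP_1: (p + 4*pos < 3 → ((¬(p + 4*pos < 3)) ∧ (¬(4*y = -11)))) ∧ ((¬(p + 4*pos < 3)) → (¬(4*y = -11)))
So before the loop: (p + 4*pos < 3 → ((¬(p + 4*pos < 3)) ∧ (¬(4*y = -11)))) ∧ ((¬(p + 4*pos < 3)) → (¬(4*y = -11)))
Before g := 3*p - 9: (p + 4*pos < 3 → ((¬(p + 4*pos < 3)) ∧ (¬(4*y = -11)))) ∧ ((¬(p + 4*pos < 3)) → (¬(4*y = -11)))
Before p := y: (4*pos + y < 3 → ((¬(4*pos + y < 3)) ∧ (¬(4*y = -11)))) ∧ ((¬(4*pos + y < 3)) → (¬(4*y = -11)))
Answer: WP = (4*pos + y < 3 → ((¬(4*pos + y < 3)) ∧ (¬(4*y = -11)))) ∧ ((¬(4*pos + y < 3)) → (¬(4*y = -11)))


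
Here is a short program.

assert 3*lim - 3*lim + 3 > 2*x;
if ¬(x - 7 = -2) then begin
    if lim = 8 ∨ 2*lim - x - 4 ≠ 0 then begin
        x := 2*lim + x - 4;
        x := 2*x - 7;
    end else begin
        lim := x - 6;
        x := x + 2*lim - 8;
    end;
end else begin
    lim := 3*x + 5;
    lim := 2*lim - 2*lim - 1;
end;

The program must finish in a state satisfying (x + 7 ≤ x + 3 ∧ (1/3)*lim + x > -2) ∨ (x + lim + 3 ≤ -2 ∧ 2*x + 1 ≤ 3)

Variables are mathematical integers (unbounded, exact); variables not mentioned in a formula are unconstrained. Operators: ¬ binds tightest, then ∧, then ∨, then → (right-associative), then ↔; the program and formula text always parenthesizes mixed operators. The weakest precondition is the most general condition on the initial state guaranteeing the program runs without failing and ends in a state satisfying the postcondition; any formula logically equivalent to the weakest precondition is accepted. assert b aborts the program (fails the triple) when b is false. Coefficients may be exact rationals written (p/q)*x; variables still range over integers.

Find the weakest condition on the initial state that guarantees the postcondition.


Working backward. After the program, the postcondition (x + 7 ≤ x + 3 ∧ (1/3)*lim + x > -2) ∨ (x + lim + 3 ≤ -2 ∧ 2*x + 1 ≤ 3) must hold; in canonical form it is lim + x ≤ -5 ∧ 2*x ≤ 2.
Then branch requires ((lim = 8 ∨ 2*lim ≠ x + 4) → (5*lim + 2*x ≤ 10 ∧ 8*lim + 4*x ≤ 32)) ∧ ((¬(lim = 8 ∨ 2*lim ≠ x + 4)) → (4*x ≤ 21 ∧ 6*x ≤ 42)); else branch requires x ≤ -4 ∧ 2*x ≤ 2.
Before the if: ((¬(x = 5)) → (((lim = 8 ∨ 2*lim ≠ x + 4) → (5*lim + 2*x ≤ 10 ∧ 8*lim + 4*x ≤ 32)) ∧ ((¬(lim = 8 ∨ 2*lim ≠ x + 4)) → (4*x ≤ 21 ∧ 6*x ≤ 42)))) ∧ (x = 5 → (x ≤ -4 ∧ 2*x ≤ 2))
Before assert 3*lim - 3*lim + 3 > 2*x: 2*x < 3 ∧ ((¬(x = 5)) → (((lim = 8 ∨ 2*lim ≠ x + 4) → (5*lim + 2*x ≤ 10 ∧ 8*lim + 4*x ≤ 32)) ∧ ((¬(lim = 8 ∨ 2*lim ≠ x + 4)) → (4*x ≤ 21 ∧ 6*x ≤ 42)))) ∧ (x = 5 → (x ≤ -4 ∧ 2*x ≤ 2))
Answer: WP = 2*x < 3 ∧ ((¬(x = 5)) → (((lim = 8 ∨ 2*lim ≠ x + 4) → (5*lim + 2*x ≤ 10 ∧ 8*lim + 4*x ≤ 32)) ∧ ((¬(lim = 8 ∨ 2*lim ≠ x + 4)) → (4*x ≤ 21 ∧ 6*x ≤ 42)))) ∧ (x = 5 → (x ≤ -4 ∧ 2*x ≤ 2))


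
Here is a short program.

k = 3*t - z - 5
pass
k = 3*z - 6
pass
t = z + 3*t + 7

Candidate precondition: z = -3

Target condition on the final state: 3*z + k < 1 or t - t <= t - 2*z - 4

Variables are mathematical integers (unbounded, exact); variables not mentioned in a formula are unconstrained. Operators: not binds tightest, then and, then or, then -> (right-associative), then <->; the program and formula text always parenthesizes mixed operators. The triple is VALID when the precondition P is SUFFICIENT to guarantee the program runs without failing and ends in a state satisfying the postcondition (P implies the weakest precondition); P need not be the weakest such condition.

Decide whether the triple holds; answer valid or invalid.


Working backward. After the program, the postcondition 3*z + k < 1 or t - t <= t - 2*z - 4 must hold; in canonical form it is k + 3*z < 1 or 2*z <= t - 4.
Before t := z + 3*t + 7: k + 3*z < 1 or z <= 3*t + 3
Before skip: k + 3*z < 1 or z <= 3*t + 3
Before k := 3*z - 6: 6*z < 7 or z <= 3*t + 3
Before skip: 6*z < 7 or z <= 3*t + 3
Before k := 3*t - z - 5: 6*z < 7 or z <= 3*t + 3
The weakest precondition is 6*z < 7 or z <= 3*t + 3.
Check whether z = -3 implies it.
Every state satisfying the precondition satisfies the weakest precondition: the implication holds.
Answer: valid
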